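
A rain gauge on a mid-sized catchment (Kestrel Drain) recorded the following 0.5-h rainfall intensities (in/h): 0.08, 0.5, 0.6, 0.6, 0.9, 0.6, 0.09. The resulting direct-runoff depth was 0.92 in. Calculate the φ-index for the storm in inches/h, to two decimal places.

φ ≈ 0.27 in/h

Only the 5 blocks with intensity above φ contribute runoff: 0.5, 0.6, 0.6, 0.9, 0.6 in/h.
Σ(I−φ)·Δt = d  ⇒  (0.5+0.6+0.6+0.9+0.6 − 5φ)·0.5 = 0.92
φ = (3.200 − 0.92/0.5) / 5 = 0.27 in/h.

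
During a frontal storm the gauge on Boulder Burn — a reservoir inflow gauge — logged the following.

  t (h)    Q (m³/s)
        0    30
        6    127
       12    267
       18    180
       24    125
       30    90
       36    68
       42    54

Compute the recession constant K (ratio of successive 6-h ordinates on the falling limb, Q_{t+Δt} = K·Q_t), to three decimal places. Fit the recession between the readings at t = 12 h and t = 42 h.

K ≈ 0.726

Using the recession-limb readings at t = 12 h and t = 42 h: Q falls from 267 to 54 m³/s over 5 intervals.
K = (Q₂/Q₁)^(1/5) = (54/267)^(1/5) = 0.726.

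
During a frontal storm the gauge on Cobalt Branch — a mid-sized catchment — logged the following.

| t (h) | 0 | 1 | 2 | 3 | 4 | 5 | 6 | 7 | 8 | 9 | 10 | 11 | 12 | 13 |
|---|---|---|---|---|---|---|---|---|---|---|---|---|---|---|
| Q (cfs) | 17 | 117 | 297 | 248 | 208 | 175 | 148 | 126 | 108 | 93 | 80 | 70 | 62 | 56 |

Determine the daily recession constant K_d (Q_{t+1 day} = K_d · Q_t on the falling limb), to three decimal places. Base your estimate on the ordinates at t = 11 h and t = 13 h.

Between t = 11 h and t = 13 h the flow falls from 70 to 56 cfs over 2×1 h = 2 h.
Per-interval ratio K = (56/70)^(1/2) = 0.8944; K_d = K^(24/1) = 0.069.

K_d ≈ 0.069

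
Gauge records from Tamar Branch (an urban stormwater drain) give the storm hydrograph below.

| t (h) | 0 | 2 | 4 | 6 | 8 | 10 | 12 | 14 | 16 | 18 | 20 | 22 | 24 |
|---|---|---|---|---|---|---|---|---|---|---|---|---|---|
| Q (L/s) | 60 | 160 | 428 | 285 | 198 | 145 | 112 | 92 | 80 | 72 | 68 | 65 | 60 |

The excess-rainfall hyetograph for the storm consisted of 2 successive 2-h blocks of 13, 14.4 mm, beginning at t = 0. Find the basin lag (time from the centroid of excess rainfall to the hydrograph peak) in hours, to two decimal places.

t_L ≈ 1.95 h

Centroid of excess rainfall: t_c = Σ P_i·t̄_i / ΣP_i = 2.0511 h (block centres at 1, 3 h).
Hydrograph peak occurs at t = 4 h, so basin lag t_L = 4 − 2.0511 = 1.95 h.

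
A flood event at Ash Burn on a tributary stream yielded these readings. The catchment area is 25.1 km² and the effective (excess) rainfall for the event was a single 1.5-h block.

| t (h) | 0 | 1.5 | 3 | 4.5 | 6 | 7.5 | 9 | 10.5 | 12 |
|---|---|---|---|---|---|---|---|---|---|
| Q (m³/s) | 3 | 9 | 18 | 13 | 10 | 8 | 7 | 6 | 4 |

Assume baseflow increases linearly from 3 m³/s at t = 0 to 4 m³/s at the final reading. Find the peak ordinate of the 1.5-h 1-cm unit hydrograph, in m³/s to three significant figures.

Direct runoff: 0.00, 5.88, 14.75, 9.62, 6.50, 4.38, 3.25, 2.12, 0.00 m³/s; ΣQ_DR = 46.50 m³/s, peak = 14.75 m³/s.
Runoff depth d = ΣQ_DR·Δt / A = 46.50 × 5400 / (25.1 km²) = 10.00 mm.
The 1-cm UH is the DRH scaled by (10 mm)/d, so U_p = 14.75 × 10/10.00 = 14.7 m³/s.

U_p ≈ 14.7 m³/s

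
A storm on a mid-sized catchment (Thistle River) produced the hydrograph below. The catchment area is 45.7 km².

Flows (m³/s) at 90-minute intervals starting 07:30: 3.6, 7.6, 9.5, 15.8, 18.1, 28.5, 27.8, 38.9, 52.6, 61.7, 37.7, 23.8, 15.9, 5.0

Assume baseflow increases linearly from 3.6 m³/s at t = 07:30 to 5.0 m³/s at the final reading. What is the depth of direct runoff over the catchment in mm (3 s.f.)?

Direct runoff: 0.00, 3.89, 5.68, 11.88, 14.07, 24.36, 23.55, 34.55, 48.14, 57.13, 33.02, 19.02, 11.01, 0.00 m³/s; ΣQ_DR = 286.3 m³/s.
V = ΣQ_DR · Δt = 286.3 × 5400 s = 1.546 × 10^6 m³.
Over A = 45.7 km², depth = V / A = 33.8 mm.

d ≈ 33.8 mm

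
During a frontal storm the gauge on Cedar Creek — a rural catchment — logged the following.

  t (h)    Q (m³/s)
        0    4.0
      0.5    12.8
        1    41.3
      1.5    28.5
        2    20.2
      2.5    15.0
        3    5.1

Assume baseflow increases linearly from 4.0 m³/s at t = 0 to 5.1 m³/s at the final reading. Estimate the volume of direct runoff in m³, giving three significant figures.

V ≈ 1.71 × 10^5 m³

Direct-runoff ordinates (Q − Q_b): 0.00, 8.62, 36.93, 23.95, 15.47, 10.08, 0.00 m³/s.
ΣQ_DR = 95.05 m³/s.
With Δt = 0.5 h = 1800 s, V = ΣQ_DR · Δt = 95.05 × 1800 = 1.71 × 10^5 m³.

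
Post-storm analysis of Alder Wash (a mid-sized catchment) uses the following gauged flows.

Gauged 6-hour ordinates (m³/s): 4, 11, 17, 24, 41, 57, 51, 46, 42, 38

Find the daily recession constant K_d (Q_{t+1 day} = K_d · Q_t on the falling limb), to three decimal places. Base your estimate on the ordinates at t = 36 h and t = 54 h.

Between t = 36 h and t = 54 h the flow falls from 51 to 38 m³/s over 3×6 h = 18 h.
Per-interval ratio K = (38/51)^(1/3) = 0.9066; K_d = K^(24/6) = 0.675.

K_d ≈ 0.675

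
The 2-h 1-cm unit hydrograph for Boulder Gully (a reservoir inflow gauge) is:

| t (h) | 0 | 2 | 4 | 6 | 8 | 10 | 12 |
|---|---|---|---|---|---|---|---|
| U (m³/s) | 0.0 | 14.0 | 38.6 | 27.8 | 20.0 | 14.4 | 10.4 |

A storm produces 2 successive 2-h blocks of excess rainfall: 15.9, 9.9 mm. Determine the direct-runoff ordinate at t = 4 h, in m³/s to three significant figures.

By discrete convolution, Q_j = Σ (P_i / 10 mm) · U_{j−i}.
At t = 4 h (j=2): Q = (15.9/10)·38.6 + (9.9/10)·14.0 = 75.2 m³/s.

Q ≈ 75.2 m³/s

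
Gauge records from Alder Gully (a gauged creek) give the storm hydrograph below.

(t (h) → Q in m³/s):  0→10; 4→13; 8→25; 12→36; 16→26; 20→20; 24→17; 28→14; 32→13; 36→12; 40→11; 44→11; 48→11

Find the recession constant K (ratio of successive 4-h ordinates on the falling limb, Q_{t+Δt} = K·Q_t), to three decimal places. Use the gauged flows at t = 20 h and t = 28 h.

Using the recession-limb readings at t = 20 h and t = 28 h: Q falls from 20 to 14 m³/s over 2 intervals.
K = (Q₂/Q₁)^(1/2) = (14/20)^(1/2) = 0.837.

K ≈ 0.837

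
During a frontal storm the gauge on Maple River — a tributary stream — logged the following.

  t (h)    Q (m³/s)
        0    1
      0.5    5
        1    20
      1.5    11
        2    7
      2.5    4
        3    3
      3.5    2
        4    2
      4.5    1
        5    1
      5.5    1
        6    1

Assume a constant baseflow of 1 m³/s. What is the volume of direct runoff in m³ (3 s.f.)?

Direct-runoff ordinates (Q − Q_b): 0.0, 4.0, 19.0, 10.0, 6.0, 3.0, 2.0, 1.0, 1.0, 0.0, 0.0, 0.0, 0.0 m³/s.
ΣQ_DR = 46.00 m³/s.
With Δt = 0.5 h = 1800 s, V = ΣQ_DR · Δt = 46.00 × 1800 = 82800 m³.

V ≈ 82800 m³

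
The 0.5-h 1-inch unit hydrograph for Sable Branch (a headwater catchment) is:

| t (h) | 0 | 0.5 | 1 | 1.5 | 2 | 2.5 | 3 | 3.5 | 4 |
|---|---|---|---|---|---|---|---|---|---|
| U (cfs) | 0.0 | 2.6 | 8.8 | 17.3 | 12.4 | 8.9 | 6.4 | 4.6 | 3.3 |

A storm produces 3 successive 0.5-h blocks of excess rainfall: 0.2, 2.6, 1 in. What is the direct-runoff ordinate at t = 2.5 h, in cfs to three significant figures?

By discrete convolution, Q_j = Σ (P_i / 1 in) · U_{j−i}.
At t = 2.5 h (j=5): Q = (0.2/1)·8.9 + (2.6/1)·12.4 + (1/1)·17.3 = 51.3 cfs.

Q ≈ 51.3 cfs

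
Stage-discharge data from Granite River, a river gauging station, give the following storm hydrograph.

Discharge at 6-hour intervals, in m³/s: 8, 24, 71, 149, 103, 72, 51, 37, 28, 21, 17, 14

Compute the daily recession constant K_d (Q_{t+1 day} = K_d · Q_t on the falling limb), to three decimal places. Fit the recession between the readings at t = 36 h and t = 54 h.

K_d ≈ 0.306

Between t = 36 h and t = 54 h the flow falls from 51 to 21 m³/s over 3×6 h = 18 h.
Per-interval ratio K = (21/51)^(1/3) = 0.7440; K_d = K^(24/6) = 0.306.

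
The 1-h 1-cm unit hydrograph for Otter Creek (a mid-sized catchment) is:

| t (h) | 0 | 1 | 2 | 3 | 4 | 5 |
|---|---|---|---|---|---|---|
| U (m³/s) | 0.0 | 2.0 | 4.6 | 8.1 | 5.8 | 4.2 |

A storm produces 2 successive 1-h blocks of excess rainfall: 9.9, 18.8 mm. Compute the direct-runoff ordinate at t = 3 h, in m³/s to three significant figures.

Q ≈ 16.7 m³/s

By discrete convolution, Q_j = Σ (P_i / 10 mm) · U_{j−i}.
At t = 3 h (j=3): Q = (9.9/10)·8.1 + (18.8/10)·4.6 = 16.7 m³/s.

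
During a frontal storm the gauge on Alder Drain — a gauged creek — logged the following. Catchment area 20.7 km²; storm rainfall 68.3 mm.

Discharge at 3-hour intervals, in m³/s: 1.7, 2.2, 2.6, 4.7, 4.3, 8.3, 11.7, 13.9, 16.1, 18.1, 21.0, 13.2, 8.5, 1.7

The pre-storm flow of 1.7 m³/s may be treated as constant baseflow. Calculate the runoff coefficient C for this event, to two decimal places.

ΣQ_DR = 104.2 m³/s; V = ΣQ_DR·Δt = 1.125 × 10^6 m³.
Runoff depth d = V / A = 54.37 mm.
C = d / P = 54.37 / 68.3 = 0.80.

C ≈ 0.80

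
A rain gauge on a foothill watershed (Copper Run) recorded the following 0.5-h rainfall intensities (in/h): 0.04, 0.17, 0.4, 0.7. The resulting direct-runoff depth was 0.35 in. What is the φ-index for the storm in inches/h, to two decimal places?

φ ≈ 0.20 in/h

Only the 2 blocks with intensity above φ contribute runoff: 0.4, 0.7 in/h.
Σ(I−φ)·Δt = d  ⇒  (0.4+0.7 − 2φ)·0.5 = 0.35
φ = (1.100 − 0.35/0.5) / 2 = 0.20 in/h.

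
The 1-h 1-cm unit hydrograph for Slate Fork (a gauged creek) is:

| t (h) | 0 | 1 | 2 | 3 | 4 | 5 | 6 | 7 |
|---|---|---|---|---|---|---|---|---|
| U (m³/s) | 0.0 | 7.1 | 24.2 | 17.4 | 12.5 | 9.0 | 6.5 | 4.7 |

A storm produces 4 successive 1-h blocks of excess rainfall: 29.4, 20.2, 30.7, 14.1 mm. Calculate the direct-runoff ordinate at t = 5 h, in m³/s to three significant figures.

By discrete convolution, Q_j = Σ (P_i / 10 mm) · U_{j−i}.
At t = 5 h (j=5): Q = (29.4/10)·9.0 + (20.2/10)·12.5 + (30.7/10)·17.4 + (14.1/10)·24.2 = 139 m³/s.

Q ≈ 139 m³/s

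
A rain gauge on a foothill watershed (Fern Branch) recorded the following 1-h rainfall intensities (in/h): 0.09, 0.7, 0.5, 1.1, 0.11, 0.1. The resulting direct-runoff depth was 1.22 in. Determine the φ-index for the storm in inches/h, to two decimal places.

φ ≈ 0.36 in/h

Only the 3 blocks with intensity above φ contribute runoff: 0.7, 0.5, 1.1 in/h.
Σ(I−φ)·Δt = d  ⇒  (0.7+0.5+1.1 − 3φ)·1 = 1.22
φ = (2.300 − 1.22/1) / 3 = 0.36 in/h.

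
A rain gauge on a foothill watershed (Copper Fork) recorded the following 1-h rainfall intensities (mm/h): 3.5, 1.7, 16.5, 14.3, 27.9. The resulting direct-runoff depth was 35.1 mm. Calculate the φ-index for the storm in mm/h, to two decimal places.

Only the 3 blocks with intensity above φ contribute runoff: 16.5, 14.3, 27.9 mm/h.
Σ(I−φ)·Δt = d  ⇒  (16.5+14.3+27.9 − 3φ)·1 = 35.1
φ = (58.70 − 35.1/1) / 3 = 7.87 mm/h.

φ ≈ 7.87 mm/h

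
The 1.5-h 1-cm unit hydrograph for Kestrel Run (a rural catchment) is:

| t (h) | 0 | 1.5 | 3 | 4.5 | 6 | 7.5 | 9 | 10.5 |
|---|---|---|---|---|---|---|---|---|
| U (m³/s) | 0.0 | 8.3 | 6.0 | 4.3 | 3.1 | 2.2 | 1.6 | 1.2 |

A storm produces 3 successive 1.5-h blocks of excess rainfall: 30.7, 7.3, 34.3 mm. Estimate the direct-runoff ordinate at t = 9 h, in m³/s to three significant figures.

By discrete convolution, Q_j = Σ (P_i / 10 mm) · U_{j−i}.
At t = 9 h (j=6): Q = (30.7/10)·1.6 + (7.3/10)·2.2 + (34.3/10)·3.1 = 17.2 m³/s.

Q ≈ 17.2 m³/s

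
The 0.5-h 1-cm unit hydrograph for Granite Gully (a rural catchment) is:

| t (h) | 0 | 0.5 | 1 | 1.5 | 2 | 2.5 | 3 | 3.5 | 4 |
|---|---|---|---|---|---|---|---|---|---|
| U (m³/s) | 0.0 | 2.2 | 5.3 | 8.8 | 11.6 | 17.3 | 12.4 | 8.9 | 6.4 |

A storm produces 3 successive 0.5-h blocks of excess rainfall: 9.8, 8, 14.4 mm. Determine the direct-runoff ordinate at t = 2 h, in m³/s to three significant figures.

By discrete convolution, Q_j = Σ (P_i / 10 mm) · U_{j−i}.
At t = 2 h (j=4): Q = (9.8/10)·11.6 + (8/10)·8.8 + (14.4/10)·5.3 = 26.0 m³/s.

Q ≈ 26.0 m³/s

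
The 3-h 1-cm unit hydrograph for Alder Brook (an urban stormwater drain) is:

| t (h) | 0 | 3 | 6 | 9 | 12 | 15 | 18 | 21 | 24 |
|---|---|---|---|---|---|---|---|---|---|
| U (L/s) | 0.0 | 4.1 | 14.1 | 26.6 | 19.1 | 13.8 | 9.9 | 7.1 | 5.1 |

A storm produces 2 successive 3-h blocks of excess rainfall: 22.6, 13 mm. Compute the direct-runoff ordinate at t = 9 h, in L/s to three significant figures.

Q ≈ 78.4 L/s

By discrete convolution, Q_j = Σ (P_i / 10 mm) · U_{j−i}.
At t = 9 h (j=3): Q = (22.6/10)·26.6 + (13/10)·14.1 = 78.4 L/s.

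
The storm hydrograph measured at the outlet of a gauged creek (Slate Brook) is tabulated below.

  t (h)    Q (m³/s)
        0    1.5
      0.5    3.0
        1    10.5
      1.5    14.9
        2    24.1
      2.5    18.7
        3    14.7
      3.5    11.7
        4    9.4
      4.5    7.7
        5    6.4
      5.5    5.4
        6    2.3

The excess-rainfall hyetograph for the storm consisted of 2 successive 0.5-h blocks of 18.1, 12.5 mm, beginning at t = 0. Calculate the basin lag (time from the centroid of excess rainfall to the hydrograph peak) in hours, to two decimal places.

t_L ≈ 1.55 h

Centroid of excess rainfall: t_c = Σ P_i·t̄_i / ΣP_i = 0.4542 h (block centres at 0.25, 0.75 h).
Hydrograph peak occurs at t = 2 h, so basin lag t_L = 2 − 0.4542 = 1.55 h.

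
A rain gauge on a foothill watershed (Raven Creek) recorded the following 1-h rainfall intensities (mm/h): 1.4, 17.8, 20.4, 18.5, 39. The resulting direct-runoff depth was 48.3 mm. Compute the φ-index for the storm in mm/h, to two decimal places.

φ ≈ 11.85 mm/h

Only the 4 blocks with intensity above φ contribute runoff: 17.8, 20.4, 18.5, 39 mm/h.
Σ(I−φ)·Δt = d  ⇒  (17.8+20.4+18.5+39 − 4φ)·1 = 48.3
φ = (95.70 − 48.3/1) / 4 = 11.85 mm/h.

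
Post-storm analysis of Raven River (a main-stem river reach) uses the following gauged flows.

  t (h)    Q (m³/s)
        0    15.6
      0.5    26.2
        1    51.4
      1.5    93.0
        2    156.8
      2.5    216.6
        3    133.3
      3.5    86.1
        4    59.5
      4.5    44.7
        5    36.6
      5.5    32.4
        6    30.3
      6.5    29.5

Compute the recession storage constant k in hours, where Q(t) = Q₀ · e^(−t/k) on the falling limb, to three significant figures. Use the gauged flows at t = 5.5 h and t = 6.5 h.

On the falling limb, Q drops from 32.4 to 29.5 m³/s between t = 5.5 h and t = 6.5 h (Δt = 1 h).
k = −Δt / ln(Q₂/Q₁) = −1 / ln(29.5/32.4) = 10.7 h.

k ≈ 10.7 h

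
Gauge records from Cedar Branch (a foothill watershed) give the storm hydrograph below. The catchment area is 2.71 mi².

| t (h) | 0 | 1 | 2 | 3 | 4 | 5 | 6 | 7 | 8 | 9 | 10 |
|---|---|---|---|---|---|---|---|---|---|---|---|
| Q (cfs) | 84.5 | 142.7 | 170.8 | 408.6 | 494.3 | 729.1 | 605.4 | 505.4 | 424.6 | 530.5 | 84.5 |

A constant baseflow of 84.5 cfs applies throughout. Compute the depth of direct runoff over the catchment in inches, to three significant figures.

Direct runoff: 0.0, 58.2, 86.3, 324.1, 409.8, 644.6, 520.9, 420.9, 340.1, 446.0, 0.0 cfs; ΣQ_DR = 3251 cfs.
V = ΣQ_DR · Δt = 3251 × 3600 s = 1.170 × 10^7 ft³.
Over A = 2.71 mi², depth = V / A = 1.86 in.

d ≈ 1.86 in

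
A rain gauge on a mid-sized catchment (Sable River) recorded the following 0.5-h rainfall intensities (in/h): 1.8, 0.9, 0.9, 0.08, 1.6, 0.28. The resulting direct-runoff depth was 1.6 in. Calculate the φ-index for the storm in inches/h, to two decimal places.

φ ≈ 0.50 in/h

Only the 4 blocks with intensity above φ contribute runoff: 1.8, 0.9, 0.9, 1.6 in/h.
Σ(I−φ)·Δt = d  ⇒  (1.8+0.9+0.9+1.6 − 4φ)·0.5 = 1.6
φ = (5.200 − 1.6/0.5) / 4 = 0.50 in/h.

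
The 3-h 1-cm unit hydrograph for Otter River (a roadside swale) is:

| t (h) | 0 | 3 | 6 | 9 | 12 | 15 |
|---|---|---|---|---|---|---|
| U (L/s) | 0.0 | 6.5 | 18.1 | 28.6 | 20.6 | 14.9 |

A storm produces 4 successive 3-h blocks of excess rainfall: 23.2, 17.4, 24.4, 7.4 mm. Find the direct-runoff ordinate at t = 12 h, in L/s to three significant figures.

By discrete convolution, Q_j = Σ (P_i / 10 mm) · U_{j−i}.
At t = 12 h (j=4): Q = (23.2/10)·20.6 + (17.4/10)·28.6 + (24.4/10)·18.1 + (7.4/10)·6.5 = 147 L/s.

Q ≈ 147 L/s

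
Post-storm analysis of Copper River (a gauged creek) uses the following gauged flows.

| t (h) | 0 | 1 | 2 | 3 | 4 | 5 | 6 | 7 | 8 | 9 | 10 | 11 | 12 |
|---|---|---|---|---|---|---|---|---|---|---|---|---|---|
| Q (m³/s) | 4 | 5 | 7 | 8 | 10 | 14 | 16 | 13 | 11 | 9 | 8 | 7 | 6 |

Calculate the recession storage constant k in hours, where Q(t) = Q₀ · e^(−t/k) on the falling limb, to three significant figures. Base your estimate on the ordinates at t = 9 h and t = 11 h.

On the falling limb, Q drops from 9 to 7 m³/s between t = 9 h and t = 11 h (Δt = 2 h).
k = −Δt / ln(Q₂/Q₁) = −2 / ln(7/9) = 7.96 h.

k ≈ 7.96 h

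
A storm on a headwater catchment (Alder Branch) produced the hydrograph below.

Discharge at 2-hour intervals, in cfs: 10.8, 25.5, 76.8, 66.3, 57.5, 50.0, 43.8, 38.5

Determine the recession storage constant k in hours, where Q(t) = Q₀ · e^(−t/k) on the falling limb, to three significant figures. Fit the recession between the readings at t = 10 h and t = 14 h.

k ≈ 15.3 h

On the falling limb, Q drops from 50.0 to 38.5 cfs between t = 10 h and t = 14 h (Δt = 4 h).
k = −Δt / ln(Q₂/Q₁) = −4 / ln(38.5/50.0) = 15.3 h.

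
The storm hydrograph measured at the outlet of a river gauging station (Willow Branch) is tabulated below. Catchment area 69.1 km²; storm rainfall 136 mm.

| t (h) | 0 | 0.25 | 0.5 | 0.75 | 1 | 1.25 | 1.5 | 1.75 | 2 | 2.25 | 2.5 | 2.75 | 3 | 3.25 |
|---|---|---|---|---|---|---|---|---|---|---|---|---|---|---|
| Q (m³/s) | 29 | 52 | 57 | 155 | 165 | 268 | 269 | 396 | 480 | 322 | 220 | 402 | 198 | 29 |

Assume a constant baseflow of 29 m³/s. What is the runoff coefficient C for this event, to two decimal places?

ΣQ_DR = 2636 m³/s; V = ΣQ_DR·Δt = 2.372 × 10^6 m³.
Runoff depth d = V / A = 34.33 mm.
C = d / P = 34.33 / 136 = 0.25.

C ≈ 0.25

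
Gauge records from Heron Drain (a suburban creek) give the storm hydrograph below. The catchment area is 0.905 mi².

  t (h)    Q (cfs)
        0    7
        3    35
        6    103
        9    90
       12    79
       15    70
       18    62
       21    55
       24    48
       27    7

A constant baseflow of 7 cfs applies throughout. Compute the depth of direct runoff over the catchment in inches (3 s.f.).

d ≈ 2.50 in

Direct runoff: 0.0, 28.0, 96.0, 83.0, 72.0, 63.0, 55.0, 48.0, 41.0, 0.0 cfs; ΣQ_DR = 486.0 cfs.
V = ΣQ_DR · Δt = 486.0 × 10800 s = 5.249 × 10^6 ft³.
Over A = 0.905 mi², depth = V / A = 2.50 in.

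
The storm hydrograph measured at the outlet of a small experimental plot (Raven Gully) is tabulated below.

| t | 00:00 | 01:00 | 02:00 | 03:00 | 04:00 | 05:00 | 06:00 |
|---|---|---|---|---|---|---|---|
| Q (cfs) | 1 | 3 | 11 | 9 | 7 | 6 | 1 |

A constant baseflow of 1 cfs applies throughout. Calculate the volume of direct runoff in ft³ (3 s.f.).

Direct-runoff ordinates (Q − Q_b): 0.0, 2.0, 10.0, 8.0, 6.0, 5.0, 0.0 cfs.
ΣQ_DR = 31.00 cfs.
With Δt = 1 h = 3600 s, V = ΣQ_DR · Δt = 31.00 × 3600 = 1.12 × 10^5 ft³.

V ≈ 1.12 × 10^5 ft³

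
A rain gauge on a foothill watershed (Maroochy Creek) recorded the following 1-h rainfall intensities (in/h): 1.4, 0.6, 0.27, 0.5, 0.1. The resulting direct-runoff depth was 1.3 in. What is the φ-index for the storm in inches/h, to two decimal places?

Only the 3 blocks with intensity above φ contribute runoff: 1.4, 0.6, 0.5 in/h.
Σ(I−φ)·Δt = d  ⇒  (1.4+0.6+0.5 − 3φ)·1 = 1.3
φ = (2.500 − 1.3/1) / 3 = 0.40 in/h.

φ ≈ 0.40 in/h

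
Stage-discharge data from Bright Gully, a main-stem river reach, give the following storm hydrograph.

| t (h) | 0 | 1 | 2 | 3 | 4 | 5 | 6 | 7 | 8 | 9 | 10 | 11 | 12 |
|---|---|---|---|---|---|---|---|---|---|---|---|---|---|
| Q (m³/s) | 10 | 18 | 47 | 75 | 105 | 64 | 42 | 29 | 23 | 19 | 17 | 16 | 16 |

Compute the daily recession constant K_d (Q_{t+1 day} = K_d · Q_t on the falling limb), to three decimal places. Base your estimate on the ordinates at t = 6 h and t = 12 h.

Between t = 6 h and t = 12 h the flow falls from 42 to 16 m³/s over 6×1 h = 6 h.
Per-interval ratio K = (16/42)^(1/6) = 0.8514; K_d = K^(24/1) = 0.021.

K_d ≈ 0.021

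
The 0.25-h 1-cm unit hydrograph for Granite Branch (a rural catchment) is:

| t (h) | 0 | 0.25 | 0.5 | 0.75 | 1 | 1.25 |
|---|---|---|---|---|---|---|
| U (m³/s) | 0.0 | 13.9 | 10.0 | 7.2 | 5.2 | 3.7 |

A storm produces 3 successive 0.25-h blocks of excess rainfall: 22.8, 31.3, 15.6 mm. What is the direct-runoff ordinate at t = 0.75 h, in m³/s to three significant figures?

By discrete convolution, Q_j = Σ (P_i / 10 mm) · U_{j−i}.
At t = 0.75 h (j=3): Q = (22.8/10)·7.2 + (31.3/10)·10.0 + (15.6/10)·13.9 = 69.4 m³/s.

Q ≈ 69.4 m³/s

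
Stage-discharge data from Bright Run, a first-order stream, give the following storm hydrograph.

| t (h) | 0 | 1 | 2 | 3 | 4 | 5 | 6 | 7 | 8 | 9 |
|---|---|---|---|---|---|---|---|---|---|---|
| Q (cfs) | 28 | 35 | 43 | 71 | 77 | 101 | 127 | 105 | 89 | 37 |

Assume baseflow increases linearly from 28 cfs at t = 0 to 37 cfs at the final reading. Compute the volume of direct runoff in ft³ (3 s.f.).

V ≈ 1.40 × 10^6 ft³

Direct-runoff ordinates (Q − Q_b): 0.00, 6.00, 13.00, 40.00, 45.00, 68.00, 93.00, 70.00, 53.00, 0.00 cfs.
ΣQ_DR = 388.0 cfs.
With Δt = 1 h = 3600 s, V = ΣQ_DR · Δt = 388.0 × 3600 = 1.40 × 10^6 ft³.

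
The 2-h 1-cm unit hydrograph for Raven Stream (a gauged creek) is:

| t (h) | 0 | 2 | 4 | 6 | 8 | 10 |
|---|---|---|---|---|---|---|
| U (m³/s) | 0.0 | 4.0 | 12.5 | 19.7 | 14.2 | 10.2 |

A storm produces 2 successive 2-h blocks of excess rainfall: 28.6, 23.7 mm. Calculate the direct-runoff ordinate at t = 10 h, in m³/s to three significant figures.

Q ≈ 62.8 m³/s

By discrete convolution, Q_j = Σ (P_i / 10 mm) · U_{j−i}.
At t = 10 h (j=5): Q = (28.6/10)·10.2 + (23.7/10)·14.2 = 62.8 m³/s.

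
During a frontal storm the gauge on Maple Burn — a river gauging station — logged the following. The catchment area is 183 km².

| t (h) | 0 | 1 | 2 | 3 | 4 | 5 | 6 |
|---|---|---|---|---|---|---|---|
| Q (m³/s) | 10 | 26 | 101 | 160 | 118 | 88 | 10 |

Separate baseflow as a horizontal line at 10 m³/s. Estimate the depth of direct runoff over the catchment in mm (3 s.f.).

Direct runoff: 0.0, 16.0, 91.0, 150.0, 108.0, 78.0, 0.0 m³/s; ΣQ_DR = 443.0 m³/s.
V = ΣQ_DR · Δt = 443.0 × 3600 s = 1.595 × 10^6 m³.
Over A = 183 km², depth = V / A = 8.71 mm.

d ≈ 8.71 mm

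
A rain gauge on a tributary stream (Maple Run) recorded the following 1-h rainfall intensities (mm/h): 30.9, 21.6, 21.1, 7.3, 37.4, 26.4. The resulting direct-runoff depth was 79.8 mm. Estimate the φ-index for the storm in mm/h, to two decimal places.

φ ≈ 11.52 mm/h

Only the 5 blocks with intensity above φ contribute runoff: 30.9, 21.6, 21.1, 37.4, 26.4 mm/h.
Σ(I−φ)·Δt = d  ⇒  (30.9+21.6+21.1+37.4+26.4 − 5φ)·1 = 79.8
φ = (137.4 − 79.8/1) / 5 = 11.52 mm/h.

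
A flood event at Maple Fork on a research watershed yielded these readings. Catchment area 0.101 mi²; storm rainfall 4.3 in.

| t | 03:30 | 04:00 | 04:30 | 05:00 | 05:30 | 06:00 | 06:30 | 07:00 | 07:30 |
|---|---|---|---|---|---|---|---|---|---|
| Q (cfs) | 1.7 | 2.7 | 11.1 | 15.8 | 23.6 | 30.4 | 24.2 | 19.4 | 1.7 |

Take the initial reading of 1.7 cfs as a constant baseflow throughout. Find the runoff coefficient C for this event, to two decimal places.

C ≈ 0.21

ΣQ_DR = 115.3 cfs; V = ΣQ_DR·Δt = 2.075 × 10^5 ft³.
Runoff depth d = V / A = 0.8845 in.
C = d / P = 0.8845 / 4.3 = 0.21.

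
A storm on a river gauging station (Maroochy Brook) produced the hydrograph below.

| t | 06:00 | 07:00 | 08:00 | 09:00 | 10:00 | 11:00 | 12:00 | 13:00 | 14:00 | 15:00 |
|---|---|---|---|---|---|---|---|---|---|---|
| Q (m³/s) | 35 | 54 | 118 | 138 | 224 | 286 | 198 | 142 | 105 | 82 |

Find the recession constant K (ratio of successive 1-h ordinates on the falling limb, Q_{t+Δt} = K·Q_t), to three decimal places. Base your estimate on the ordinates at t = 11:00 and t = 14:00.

Using the recession-limb readings at t = 11:00 and t = 14:00: Q falls from 286 to 105 m³/s over 3 intervals.
K = (Q₂/Q₁)^(1/3) = (105/286)^(1/3) = 0.716.

K ≈ 0.716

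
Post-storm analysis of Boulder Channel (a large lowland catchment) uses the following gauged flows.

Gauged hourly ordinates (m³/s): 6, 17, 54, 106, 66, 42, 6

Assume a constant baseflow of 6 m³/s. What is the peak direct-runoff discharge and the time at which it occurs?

Subtracting baseflow gives direct-runoff ordinates: 0.0, 11.0, 48.0, 100.0, 60.0, 36.0, 0.0 m³/s.
The maximum is 100.0 m³/s, occurring at the reading for t = 3 h.

Q_p = 100.0 m³/s at t = 3 h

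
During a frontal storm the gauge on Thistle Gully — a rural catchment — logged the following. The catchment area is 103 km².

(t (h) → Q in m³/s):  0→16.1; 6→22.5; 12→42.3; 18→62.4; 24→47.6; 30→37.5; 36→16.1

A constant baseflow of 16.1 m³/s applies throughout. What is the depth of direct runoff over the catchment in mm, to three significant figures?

Direct runoff: 0.0, 6.4, 26.2, 46.3, 31.5, 21.4, 0.0 m³/s; ΣQ_DR = 131.8 m³/s.
V = ΣQ_DR · Δt = 131.8 × 21600 s = 2.847 × 10^6 m³.
Over A = 103 km², depth = V / A = 27.6 mm.

d ≈ 27.6 mm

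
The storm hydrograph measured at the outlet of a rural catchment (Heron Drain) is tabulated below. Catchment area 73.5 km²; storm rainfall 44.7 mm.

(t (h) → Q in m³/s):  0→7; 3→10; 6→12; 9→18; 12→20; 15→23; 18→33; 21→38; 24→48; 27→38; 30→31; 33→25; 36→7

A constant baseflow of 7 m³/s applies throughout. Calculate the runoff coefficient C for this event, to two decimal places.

C ≈ 0.72

ΣQ_DR = 219.0 m³/s; V = ΣQ_DR·Δt = 2.365 × 10^6 m³.
Runoff depth d = V / A = 32.18 mm.
C = d / P = 32.18 / 44.7 = 0.72.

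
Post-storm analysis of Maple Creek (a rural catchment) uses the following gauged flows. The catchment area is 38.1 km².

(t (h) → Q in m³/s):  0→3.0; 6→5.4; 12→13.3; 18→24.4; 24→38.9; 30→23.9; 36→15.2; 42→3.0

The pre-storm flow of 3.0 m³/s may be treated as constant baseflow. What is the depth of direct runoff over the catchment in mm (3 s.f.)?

Direct runoff: 0.0, 2.4, 10.3, 21.4, 35.9, 20.9, 12.2, 0.0 m³/s; ΣQ_DR = 103.1 m³/s.
V = ΣQ_DR · Δt = 103.1 × 21600 s = 2.227 × 10^6 m³.
Over A = 38.1 km², depth = V / A = 58.5 mm.

d ≈ 58.5 mm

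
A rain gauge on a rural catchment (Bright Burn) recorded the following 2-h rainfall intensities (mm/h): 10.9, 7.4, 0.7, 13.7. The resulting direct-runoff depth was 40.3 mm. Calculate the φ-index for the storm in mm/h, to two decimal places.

Only the 3 blocks with intensity above φ contribute runoff: 10.9, 7.4, 13.7 mm/h.
Σ(I−φ)·Δt = d  ⇒  (10.9+7.4+13.7 − 3φ)·2 = 40.3
φ = (32.00 − 40.3/2) / 3 = 3.95 mm/h.

φ ≈ 3.95 mm/h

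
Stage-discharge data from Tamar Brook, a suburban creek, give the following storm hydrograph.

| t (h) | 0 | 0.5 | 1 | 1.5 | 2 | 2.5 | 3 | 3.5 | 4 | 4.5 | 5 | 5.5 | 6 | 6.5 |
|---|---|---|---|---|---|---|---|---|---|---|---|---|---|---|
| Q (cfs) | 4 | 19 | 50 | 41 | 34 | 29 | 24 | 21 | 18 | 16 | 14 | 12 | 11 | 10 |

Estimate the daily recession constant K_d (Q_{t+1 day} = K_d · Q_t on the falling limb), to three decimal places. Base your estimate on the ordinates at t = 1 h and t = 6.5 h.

Between t = 1 h and t = 6.5 h the flow falls from 50 to 10 cfs over 11×0.5 h = 5.5 h.
Per-interval ratio K = (10/50)^(1/11) = 0.8639; K_d = K^(24/0.5) = 0.001.

K_d ≈ 0.001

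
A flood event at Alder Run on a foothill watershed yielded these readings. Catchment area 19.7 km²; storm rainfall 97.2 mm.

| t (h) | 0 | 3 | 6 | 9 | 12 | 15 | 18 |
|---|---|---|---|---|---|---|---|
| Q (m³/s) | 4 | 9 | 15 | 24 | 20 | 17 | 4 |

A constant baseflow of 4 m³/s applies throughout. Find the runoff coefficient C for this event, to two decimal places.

ΣQ_DR = 65.00 m³/s; V = ΣQ_DR·Δt = 7.020 × 10^5 m³.
Runoff depth d = V / A = 35.63 mm.
C = d / P = 35.63 / 97.2 = 0.37.

C ≈ 0.37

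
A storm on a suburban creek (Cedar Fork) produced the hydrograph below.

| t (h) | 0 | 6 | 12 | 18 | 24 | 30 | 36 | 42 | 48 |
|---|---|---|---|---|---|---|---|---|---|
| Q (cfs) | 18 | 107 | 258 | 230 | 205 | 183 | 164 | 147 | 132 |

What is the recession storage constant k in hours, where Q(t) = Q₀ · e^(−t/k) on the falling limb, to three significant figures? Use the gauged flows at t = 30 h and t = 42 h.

On the falling limb, Q drops from 183 to 147 cfs between t = 30 h and t = 42 h (Δt = 12 h).
k = −Δt / ln(Q₂/Q₁) = −12 / ln(147/183) = 54.8 h.

k ≈ 54.8 h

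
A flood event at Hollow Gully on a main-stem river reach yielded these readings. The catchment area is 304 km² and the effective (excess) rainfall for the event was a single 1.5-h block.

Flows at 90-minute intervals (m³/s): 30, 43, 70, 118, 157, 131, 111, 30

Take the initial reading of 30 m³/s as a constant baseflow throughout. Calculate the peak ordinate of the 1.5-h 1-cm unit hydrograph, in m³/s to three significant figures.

U_p ≈ 159 m³/s

Direct runoff: 0.0, 13.0, 40.0, 88.0, 127.0, 101.0, 81.0, 0.0 m³/s; ΣQ_DR = 450.0 m³/s, peak = 127.0 m³/s.
Runoff depth d = ΣQ_DR·Δt / A = 450.0 × 5400 / (304 km²) = 7.993 mm.
The 1-cm UH is the DRH scaled by (10 mm)/d, so U_p = 127.0 × 10/7.993 = 159 m³/s.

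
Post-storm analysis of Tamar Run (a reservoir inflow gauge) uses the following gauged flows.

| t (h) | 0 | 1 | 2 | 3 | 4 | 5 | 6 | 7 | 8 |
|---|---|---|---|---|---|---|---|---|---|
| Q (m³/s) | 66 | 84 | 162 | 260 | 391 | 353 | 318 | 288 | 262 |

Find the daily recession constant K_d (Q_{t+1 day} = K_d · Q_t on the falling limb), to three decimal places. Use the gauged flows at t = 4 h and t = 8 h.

K_d ≈ 0.091

Between t = 4 h and t = 8 h the flow falls from 391 to 262 m³/s over 4×1 h = 4 h.
Per-interval ratio K = (262/391)^(1/4) = 0.9048; K_d = K^(24/1) = 0.091.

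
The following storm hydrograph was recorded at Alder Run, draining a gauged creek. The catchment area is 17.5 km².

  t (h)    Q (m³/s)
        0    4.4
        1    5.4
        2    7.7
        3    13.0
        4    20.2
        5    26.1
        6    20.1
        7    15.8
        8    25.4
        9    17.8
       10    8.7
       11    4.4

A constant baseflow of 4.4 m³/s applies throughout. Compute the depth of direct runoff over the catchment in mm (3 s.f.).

d ≈ 23.9 mm

Direct runoff: 0.0, 1.0, 3.3, 8.6, 15.8, 21.7, 15.7, 11.4, 21.0, 13.4, 4.3, 0.0 m³/s; ΣQ_DR = 116.2 m³/s.
V = ΣQ_DR · Δt = 116.2 × 3600 s = 4.183 × 10^5 m³.
Over A = 17.5 km², depth = V / A = 23.9 mm.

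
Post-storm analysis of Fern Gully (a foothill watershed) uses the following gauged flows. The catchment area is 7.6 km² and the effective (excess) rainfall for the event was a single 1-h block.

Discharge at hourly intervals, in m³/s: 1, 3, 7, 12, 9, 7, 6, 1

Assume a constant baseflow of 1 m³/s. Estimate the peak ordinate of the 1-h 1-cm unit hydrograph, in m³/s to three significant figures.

Direct runoff: 0.0, 2.0, 6.0, 11.0, 8.0, 6.0, 5.0, 0.0 m³/s; ΣQ_DR = 38.00 m³/s, peak = 11.0 m³/s.
Runoff depth d = ΣQ_DR·Δt / A = 38.00 × 3600 / (7.6 km²) = 18.00 mm.
The 1-cm UH is the DRH scaled by (10 mm)/d, so U_p = 11.0 × 10/18.00 = 6.11 m³/s.

U_p ≈ 6.11 m³/s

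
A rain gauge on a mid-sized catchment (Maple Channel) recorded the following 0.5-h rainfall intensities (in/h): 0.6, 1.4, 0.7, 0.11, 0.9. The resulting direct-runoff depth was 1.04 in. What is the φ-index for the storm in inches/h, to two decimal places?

Only the 4 blocks with intensity above φ contribute runoff: 0.6, 1.4, 0.7, 0.9 in/h.
Σ(I−φ)·Δt = d  ⇒  (0.6+1.4+0.7+0.9 − 4φ)·0.5 = 1.04
φ = (3.600 − 1.04/0.5) / 4 = 0.38 in/h.

φ ≈ 0.38 in/h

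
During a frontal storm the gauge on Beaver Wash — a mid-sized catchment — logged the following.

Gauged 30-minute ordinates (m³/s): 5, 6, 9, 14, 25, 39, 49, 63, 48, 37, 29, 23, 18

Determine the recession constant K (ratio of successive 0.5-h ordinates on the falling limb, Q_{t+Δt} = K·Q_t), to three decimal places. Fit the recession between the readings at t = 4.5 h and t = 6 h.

K ≈ 0.786

Using the recession-limb readings at t = 4.5 h and t = 6 h: Q falls from 37 to 18 m³/s over 3 intervals.
K = (Q₂/Q₁)^(1/3) = (18/37)^(1/3) = 0.786.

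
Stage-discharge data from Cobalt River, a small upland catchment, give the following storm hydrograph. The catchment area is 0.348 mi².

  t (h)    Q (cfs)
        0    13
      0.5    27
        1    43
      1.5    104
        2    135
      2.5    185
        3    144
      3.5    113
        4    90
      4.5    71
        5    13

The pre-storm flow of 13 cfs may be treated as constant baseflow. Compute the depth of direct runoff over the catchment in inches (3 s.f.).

Direct runoff: 0.0, 14.0, 30.0, 91.0, 122.0, 172.0, 131.0, 100.0, 77.0, 58.0, 0.0 cfs; ΣQ_DR = 795.0 cfs.
V = ΣQ_DR · Δt = 795.0 × 1800 s = 1.431 × 10^6 ft³.
Over A = 0.348 mi², depth = V / A = 1.77 in.

d ≈ 1.77 in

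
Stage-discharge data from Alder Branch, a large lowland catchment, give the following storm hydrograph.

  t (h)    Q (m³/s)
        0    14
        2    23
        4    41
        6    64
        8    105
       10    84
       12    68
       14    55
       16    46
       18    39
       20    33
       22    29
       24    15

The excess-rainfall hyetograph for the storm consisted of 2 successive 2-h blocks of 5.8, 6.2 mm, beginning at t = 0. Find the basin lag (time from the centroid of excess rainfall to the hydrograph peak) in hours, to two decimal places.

Centroid of excess rainfall: t_c = Σ P_i·t̄_i / ΣP_i = 2.0333 h (block centres at 1, 3 h).
Hydrograph peak occurs at t = 8 h, so basin lag t_L = 8 − 2.0333 = 5.97 h.

t_L ≈ 5.97 h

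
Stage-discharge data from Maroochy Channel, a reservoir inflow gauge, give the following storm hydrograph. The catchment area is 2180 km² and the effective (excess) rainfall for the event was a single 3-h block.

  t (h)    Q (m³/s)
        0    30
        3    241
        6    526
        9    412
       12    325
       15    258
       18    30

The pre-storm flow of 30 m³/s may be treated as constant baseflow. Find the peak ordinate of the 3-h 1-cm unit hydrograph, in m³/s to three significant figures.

Direct runoff: 0.0, 211.0, 496.0, 382.0, 295.0, 228.0, 0.0 m³/s; ΣQ_DR = 1612 m³/s, peak = 496.0 m³/s.
Runoff depth d = ΣQ_DR·Δt / A = 1612 × 10800 / (2180 km²) = 7.986 mm.
The 1-cm UH is the DRH scaled by (10 mm)/d, so U_p = 496.0 × 10/7.986 = 621 m³/s.

U_p ≈ 621 m³/s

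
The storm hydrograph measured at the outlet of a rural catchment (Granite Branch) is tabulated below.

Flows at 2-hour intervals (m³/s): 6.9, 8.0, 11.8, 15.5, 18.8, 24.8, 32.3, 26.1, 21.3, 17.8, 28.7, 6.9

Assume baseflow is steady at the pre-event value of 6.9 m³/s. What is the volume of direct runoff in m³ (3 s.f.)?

Direct-runoff ordinates (Q − Q_b): 0.0, 1.1, 4.9, 8.6, 11.9, 17.9, 25.4, 19.2, 14.4, 10.9, 21.8, 0.0 m³/s.
ΣQ_DR = 136.1 m³/s.
With Δt = 2 h = 7200 s, V = ΣQ_DR · Δt = 136.1 × 7200 = 9.80 × 10^5 m³.

V ≈ 9.80 × 10^5 m³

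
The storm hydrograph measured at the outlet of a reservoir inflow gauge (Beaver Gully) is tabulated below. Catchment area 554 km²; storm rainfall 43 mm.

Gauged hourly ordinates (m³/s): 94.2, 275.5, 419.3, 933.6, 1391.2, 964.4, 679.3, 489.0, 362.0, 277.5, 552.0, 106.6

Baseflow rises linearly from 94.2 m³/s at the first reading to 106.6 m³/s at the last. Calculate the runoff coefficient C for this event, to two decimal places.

C ≈ 0.81

ΣQ_DR = 5340 m³/s; V = ΣQ_DR·Δt = 1.922 × 10^7 m³.
Runoff depth d = V / A = 34.70 mm.
C = d / P = 34.70 / 43 = 0.81.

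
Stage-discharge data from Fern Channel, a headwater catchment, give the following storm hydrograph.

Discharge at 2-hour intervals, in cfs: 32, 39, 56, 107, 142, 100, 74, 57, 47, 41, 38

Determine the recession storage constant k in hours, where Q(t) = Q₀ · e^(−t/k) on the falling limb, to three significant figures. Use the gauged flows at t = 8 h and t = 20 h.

On the falling limb, Q drops from 142 to 38 cfs between t = 8 h and t = 20 h (Δt = 12 h).
k = −Δt / ln(Q₂/Q₁) = −12 / ln(38/142) = 9.10 h.

k ≈ 9.10 h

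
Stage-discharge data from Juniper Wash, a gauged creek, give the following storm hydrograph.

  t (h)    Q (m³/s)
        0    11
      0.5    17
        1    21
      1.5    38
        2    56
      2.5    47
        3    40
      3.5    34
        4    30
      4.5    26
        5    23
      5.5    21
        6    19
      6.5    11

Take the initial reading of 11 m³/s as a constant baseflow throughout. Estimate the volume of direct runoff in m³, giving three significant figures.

Direct-runoff ordinates (Q − Q_b): 0.0, 6.0, 10.0, 27.0, 45.0, 36.0, 29.0, 23.0, 19.0, 15.0, 12.0, 10.0, 8.0, 0.0 m³/s.
ΣQ_DR = 240.0 m³/s.
With Δt = 0.5 h = 1800 s, V = ΣQ_DR · Δt = 240.0 × 1800 = 4.32 × 10^5 m³.

V ≈ 4.32 × 10^5 m³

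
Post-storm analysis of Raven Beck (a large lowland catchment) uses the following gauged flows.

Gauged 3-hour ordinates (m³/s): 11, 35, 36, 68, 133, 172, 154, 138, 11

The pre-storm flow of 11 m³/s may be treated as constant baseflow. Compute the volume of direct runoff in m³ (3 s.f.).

Direct-runoff ordinates (Q − Q_b): 0.0, 24.0, 25.0, 57.0, 122.0, 161.0, 143.0, 127.0, 0.0 m³/s.
ΣQ_DR = 659.0 m³/s.
With Δt = 3 h = 10800 s, V = ΣQ_DR · Δt = 659.0 × 10800 = 7.12 × 10^6 m³.

V ≈ 7.12 × 10^6 m³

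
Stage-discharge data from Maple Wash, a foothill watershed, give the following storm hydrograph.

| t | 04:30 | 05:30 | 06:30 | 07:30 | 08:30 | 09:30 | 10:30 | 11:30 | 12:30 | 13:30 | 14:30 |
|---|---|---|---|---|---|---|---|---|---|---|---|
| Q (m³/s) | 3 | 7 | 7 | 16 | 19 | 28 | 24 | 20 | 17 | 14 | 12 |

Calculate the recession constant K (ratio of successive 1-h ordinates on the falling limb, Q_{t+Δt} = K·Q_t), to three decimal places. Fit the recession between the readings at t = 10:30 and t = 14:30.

Using the recession-limb readings at t = 10:30 and t = 14:30: Q falls from 24 to 12 m³/s over 4 intervals.
K = (Q₂/Q₁)^(1/4) = (12/24)^(1/4) = 0.841.

K ≈ 0.841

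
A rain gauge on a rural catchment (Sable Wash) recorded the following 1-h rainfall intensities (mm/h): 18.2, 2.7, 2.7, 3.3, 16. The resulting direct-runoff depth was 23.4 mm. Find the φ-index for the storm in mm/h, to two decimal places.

Only the 2 blocks with intensity above φ contribute runoff: 18.2, 16 mm/h.
Σ(I−φ)·Δt = d  ⇒  (18.2+16 − 2φ)·1 = 23.4
φ = (34.20 − 23.4/1) / 2 = 5.40 mm/h.

φ ≈ 5.40 mm/h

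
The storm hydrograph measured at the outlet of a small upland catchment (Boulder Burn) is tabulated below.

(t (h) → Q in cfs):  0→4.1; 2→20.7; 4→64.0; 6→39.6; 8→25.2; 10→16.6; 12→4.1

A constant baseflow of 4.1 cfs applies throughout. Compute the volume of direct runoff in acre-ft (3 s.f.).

Direct-runoff ordinates (Q − Q_b): 0.0, 16.6, 59.9, 35.5, 21.1, 12.5, 0.0 cfs.
ΣQ_DR = 145.6 cfs.
With Δt = 2 h = 7200 s, V = ΣQ_DR · Δt = 145.6 × 7200 = 1.05 × 10^6 ft³ = 24.1 acre-ft.

V ≈ 24.1 acre-ft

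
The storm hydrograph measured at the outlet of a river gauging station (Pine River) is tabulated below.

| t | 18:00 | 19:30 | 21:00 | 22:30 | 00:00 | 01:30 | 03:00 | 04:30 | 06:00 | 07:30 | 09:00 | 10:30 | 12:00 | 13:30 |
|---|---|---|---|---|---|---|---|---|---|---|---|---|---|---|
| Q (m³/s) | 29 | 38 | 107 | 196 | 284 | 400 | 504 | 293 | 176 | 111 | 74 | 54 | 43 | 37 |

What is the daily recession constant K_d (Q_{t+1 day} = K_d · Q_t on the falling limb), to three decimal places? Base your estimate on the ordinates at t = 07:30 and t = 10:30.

Between t = 07:30 and t = 10:30 the flow falls from 111 to 54 m³/s over 2×1.5 h = 3 h.
Per-interval ratio K = (54/111)^(1/2) = 0.6975; K_d = K^(24/1.5) = 0.003.

K_d ≈ 0.003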